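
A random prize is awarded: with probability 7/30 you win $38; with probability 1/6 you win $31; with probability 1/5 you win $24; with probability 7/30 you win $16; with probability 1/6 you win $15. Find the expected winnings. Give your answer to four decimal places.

E[payout] = 38·7/30 + 31·1/6 + 24·1/5 + 16·7/30 + 15·1/6
 = 133/15 + 31/6 + 24/5 + 56/15 + 5/2
 = 376/15

25.0667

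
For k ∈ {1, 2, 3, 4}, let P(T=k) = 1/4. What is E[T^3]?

25

E[T^3] = Σ t^3·P(T=t)
 = 1·1/4 + 8·1/4 + 27·1/4 + 64·1/4
 = 1/4 + 2 + 27/4 + 16
 = 25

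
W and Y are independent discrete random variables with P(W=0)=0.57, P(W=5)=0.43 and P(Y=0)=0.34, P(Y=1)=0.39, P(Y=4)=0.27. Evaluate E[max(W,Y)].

2.9879

E[max(W,Y)] = Σ_w Σ_y max(w,y) · P(W=w)P(Y=y)
 = 0·0.1938 + 1·0.2223 + 4·0.1539 + 5·0.1462 + 5·0.1677 + 5·0.1161
 = 0 + 0.2223 + 0.6156 + 0.731 + 0.8385 + 0.5805
 = 2.9879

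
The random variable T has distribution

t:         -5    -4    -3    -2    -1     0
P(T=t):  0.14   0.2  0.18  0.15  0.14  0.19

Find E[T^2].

E[T^2] = Σ t^2·P(T=t)
 = 25·0.14 + 16·0.2 + 9·0.18 + 4·0.15 + 1·0.14 + 0·0.19
 = 3.5 + 3.2 + 1.62 + 0.6 + 0.14 + 0
 = 9.06

9.06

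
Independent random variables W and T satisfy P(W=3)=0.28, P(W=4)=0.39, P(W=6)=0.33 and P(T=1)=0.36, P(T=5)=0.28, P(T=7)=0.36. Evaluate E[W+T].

8.66

E[W+T] = Σ_w Σ_t (w+t) · P(W=w)P(T=t)
 = 4·0.1008 + 8·0.0784 + 10·0.1008 + 5·0.1404 + 9·0.1092 + 11·0.1404 + 7·0.1188 + 11·0.0924 + 13·0.1188
 = 0.4032 + 0.6272 + 1.008 + 0.702 + 0.9828 + 1.5444 + 0.8316 + 1.0164 + 1.5444
 = 8.66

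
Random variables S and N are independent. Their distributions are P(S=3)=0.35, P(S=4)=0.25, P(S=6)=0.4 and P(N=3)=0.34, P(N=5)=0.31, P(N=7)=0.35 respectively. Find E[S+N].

E[S+N] = Σ_s Σ_n (s+n) · P(S=s)P(N=n)
 = 6·0.119 + 8·0.1085 + 10·0.1225 + 7·0.085 + 9·0.0775 + 11·0.0875 + 9·0.136 + 11·0.124 + 13·0.14
 = 0.714 + 0.868 + 1.225 + 0.595 + 0.6975 + 0.9625 + 1.224 + 1.364 + 1.82
 = 9.47

9.47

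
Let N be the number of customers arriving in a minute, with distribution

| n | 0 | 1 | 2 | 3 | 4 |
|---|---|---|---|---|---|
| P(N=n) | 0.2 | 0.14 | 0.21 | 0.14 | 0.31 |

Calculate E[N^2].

7.2

E[N^2] = Σ n^2·P(N=n)
 = 0·0.2 + 1·0.14 + 4·0.21 + 9·0.14 + 16·0.31
 = 0 + 0.14 + 0.84 + 1.26 + 4.96
 = 7.2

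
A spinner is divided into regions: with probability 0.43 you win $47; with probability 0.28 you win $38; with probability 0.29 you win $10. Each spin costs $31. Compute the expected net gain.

E[payout] = 47·0.43 + 38·0.28 + 10·0.29
 = 20.21 + 10.64 + 2.9
 = 33.75
Net = 33.75 - 31 = 2.75

2.75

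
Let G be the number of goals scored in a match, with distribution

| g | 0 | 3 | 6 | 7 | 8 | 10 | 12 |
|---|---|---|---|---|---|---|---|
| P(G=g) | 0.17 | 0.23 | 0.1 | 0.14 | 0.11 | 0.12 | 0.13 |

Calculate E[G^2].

50.29

E[G^2] = Σ g^2·P(G=g)
 = 0·0.17 + 9·0.23 + 36·0.1 + 49·0.14 + 64·0.11 + 100·0.12 + 144·0.13
 = 0 + 2.07 + 3.6 + 6.86 + 7.04 + 12 + 18.72
 = 50.29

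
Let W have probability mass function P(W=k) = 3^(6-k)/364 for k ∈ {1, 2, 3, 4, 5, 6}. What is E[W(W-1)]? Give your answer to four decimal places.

E[W(W-1)] = Σ w(w-1)·P(W=w)
 = 0·243/364 + 2·81/364 + 6·27/364 + 12·9/364 + 20·3/364 + 30·1/364
 = 0 + 81/182 + 81/182 + 27/91 + 15/91 + 15/182
 = 261/182

1.4341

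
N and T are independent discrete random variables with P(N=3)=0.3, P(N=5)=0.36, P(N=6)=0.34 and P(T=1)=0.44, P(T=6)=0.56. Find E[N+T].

8.54

E[N+T] = Σ_n Σ_t (n+t) · P(N=n)P(T=t)
 = 4·0.132 + 9·0.168 + 6·0.1584 + 11·0.2016 + 7·0.1496 + 12·0.1904
 = 0.528 + 1.512 + 0.9504 + 2.2176 + 1.0472 + 2.2848
 = 8.54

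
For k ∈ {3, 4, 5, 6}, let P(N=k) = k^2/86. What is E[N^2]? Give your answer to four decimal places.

26.2558

E[N^2] = Σ n^2·P(N=n)
 = 9·9/86 + 16·8/43 + 25·25/86 + 36·18/43
 = 81/86 + 128/43 + 625/86 + 648/43
 = 1129/43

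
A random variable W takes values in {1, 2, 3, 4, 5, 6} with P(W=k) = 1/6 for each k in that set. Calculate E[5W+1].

18.5

E[5W+1] = Σ (5w+1)·P(W=w)
 = 6·1/6 + 11·1/6 + 16·1/6 + 21·1/6 + 26·1/6 + 31·1/6
 = 1 + 11/6 + 8/3 + 7/2 + 13/3 + 31/6
 = 37/2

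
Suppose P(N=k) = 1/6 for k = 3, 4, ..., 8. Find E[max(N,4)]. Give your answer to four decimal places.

5.6667

E[max(N,4)] = Σ max(n,4)·P(N=n)
 = 4·1/6 + 4·1/6 + 5·1/6 + 6·1/6 + 7·1/6 + 8·1/6
 = 2/3 + 2/3 + 5/6 + 1 + 7/6 + 4/3
 = 17/3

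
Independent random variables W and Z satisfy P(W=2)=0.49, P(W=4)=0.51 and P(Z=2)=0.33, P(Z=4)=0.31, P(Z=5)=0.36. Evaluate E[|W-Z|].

E[|W-Z|] = Σ_w Σ_z |w-z| · P(W=w)P(Z=z)
 = 0·0.1617 + 2·0.1519 + 3·0.1764 + 2·0.1683 + 0·0.1581 + 1·0.1836
 = 0 + 0.3038 + 0.5292 + 0.3366 + 0 + 0.1836
 = 1.3532

1.3532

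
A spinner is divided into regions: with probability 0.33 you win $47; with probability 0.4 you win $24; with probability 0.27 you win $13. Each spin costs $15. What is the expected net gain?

13.62

E[payout] = 47·0.33 + 24·0.4 + 13·0.27
 = 15.51 + 9.6 + 3.51
 = 28.62
Net = 28.62 - 15 = 13.62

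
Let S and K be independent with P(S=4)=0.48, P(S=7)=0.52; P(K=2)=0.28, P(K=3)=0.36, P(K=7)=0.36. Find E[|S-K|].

2.4368

E[|S-K|] = Σ_s Σ_k |s-k| · P(S=s)P(K=k)
 = 2·0.1344 + 1·0.1728 + 3·0.1728 + 5·0.1456 + 4·0.1872 + 0·0.1872
 = 0.2688 + 0.1728 + 0.5184 + 0.728 + 0.7488 + 0
 = 2.4368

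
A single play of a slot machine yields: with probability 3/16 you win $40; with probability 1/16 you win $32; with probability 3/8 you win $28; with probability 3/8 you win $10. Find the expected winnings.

23.75

E[payout] = 40·3/16 + 32·1/16 + 28·3/8 + 10·3/8
 = 15/2 + 2 + 21/2 + 15/4
 = 95/4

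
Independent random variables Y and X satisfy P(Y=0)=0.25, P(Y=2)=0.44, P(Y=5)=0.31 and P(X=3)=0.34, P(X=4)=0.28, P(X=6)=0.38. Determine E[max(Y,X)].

4.7176

E[max(Y,X)] = Σ_y Σ_x max(y,x) · P(Y=y)P(X=x)
 = 3·0.085 + 4·0.07 + 6·0.095 + 3·0.1496 + 4·0.1232 + 6·0.1672 + 5·0.1054 + 5·0.0868 + 6·0.1178
 = 0.255 + 0.28 + 0.57 + 0.4488 + 0.4928 + 1.0032 + 0.527 + 0.434 + 0.7068
 = 4.7176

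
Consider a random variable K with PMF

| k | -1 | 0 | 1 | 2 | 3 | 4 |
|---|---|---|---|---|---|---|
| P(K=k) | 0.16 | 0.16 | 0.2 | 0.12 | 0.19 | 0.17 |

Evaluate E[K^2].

5.27

E[K^2] = Σ k^2·P(K=k)
 = 1·0.16 + 0·0.16 + 1·0.2 + 4·0.12 + 9·0.19 + 16·0.17
 = 0.16 + 0 + 0.2 + 0.48 + 1.71 + 2.72
 = 5.27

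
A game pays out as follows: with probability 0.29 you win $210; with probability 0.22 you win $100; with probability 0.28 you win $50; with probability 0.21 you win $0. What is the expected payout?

96.9

E[payout] = 210·0.29 + 100·0.22 + 50·0.28 + 0·0.21
 = 60.9 + 22 + 14 + 0
 = 96.9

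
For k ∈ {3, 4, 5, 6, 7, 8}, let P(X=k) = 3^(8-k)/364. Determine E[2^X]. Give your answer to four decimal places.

E[2^X] = Σ 2^x·P(X=x)
 = 8·243/364 + 16·81/364 + 32·27/364 + 64·9/364 + 128·3/364 + 256·1/364
 = 486/91 + 324/91 + 216/91 + 144/91 + 96/91 + 64/91
 = 190/13

14.6154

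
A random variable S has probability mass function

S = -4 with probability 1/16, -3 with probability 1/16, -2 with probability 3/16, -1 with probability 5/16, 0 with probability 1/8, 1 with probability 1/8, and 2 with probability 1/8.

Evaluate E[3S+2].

E[3S+2] = Σ (3s+2)·P(S=s)
 = (-10)·1/16 + (-7)·1/16 + (-4)·3/16 + (-1)·5/16 + 2·1/8 + 5·1/8 + 8·1/8
 = (-5/8) + (-7/16) + (-3/4) + (-5/16) + 1/4 + 5/8 + 1
 = -1/4

-0.25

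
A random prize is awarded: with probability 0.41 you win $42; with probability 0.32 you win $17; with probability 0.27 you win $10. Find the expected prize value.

E[payout] = 42·0.41 + 17·0.32 + 10·0.27
 = 17.22 + 5.44 + 2.7
 = 25.36

25.36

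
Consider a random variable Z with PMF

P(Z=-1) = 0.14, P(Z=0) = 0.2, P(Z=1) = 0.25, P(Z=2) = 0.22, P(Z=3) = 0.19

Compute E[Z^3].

E[Z^3] = Σ z^3·P(Z=z)
 = (-1)·0.14 + 0·0.2 + 1·0.25 + 8·0.22 + 27·0.19
 = (-0.14) + 0 + 0.25 + 1.76 + 5.13
 = 7

7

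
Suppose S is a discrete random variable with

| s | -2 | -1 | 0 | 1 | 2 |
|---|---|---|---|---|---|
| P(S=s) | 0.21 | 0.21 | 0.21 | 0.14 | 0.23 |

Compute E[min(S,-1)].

-1.21

E[min(S,-1)] = Σ min(s,-1)·P(S=s)
 = (-2)·0.21 + (-1)·0.21 + (-1)·0.21 + (-1)·0.14 + (-1)·0.23
 = (-0.42) + (-0.21) + (-0.21) + (-0.14) + (-0.23)
 = -1.21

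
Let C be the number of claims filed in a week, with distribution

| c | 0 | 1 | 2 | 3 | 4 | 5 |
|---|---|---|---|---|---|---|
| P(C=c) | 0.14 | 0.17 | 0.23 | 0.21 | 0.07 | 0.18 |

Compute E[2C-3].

1.88

E[2C-3] = Σ (2c-3)·P(C=c)
 = (-3)·0.14 + (-1)·0.17 + 1·0.23 + 3·0.21 + 5·0.07 + 7·0.18
 = (-0.42) + (-0.17) + 0.23 + 0.63 + 0.35 + 1.26
 = 1.88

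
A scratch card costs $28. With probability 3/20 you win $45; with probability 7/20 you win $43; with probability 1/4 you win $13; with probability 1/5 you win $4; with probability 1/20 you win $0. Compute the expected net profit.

E[payout] = 45·3/20 + 43·7/20 + 13·1/4 + 4·1/5 + 0·1/20
 = 27/4 + 301/20 + 13/4 + 4/5 + 0
 = 517/20
Net = 517/20 - 28 = -43/20

-2.15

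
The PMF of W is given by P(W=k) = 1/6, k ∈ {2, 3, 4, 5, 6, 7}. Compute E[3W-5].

E[3W-5] = Σ (3w-5)·P(W=w)
 = 1·1/6 + 4·1/6 + 7·1/6 + 10·1/6 + 13·1/6 + 16·1/6
 = 1/6 + 2/3 + 7/6 + 5/3 + 13/6 + 8/3
 = 17/2

8.5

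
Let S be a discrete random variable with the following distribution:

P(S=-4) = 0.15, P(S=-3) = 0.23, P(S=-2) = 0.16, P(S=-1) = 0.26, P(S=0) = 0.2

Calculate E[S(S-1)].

7.24

E[S(S-1)] = Σ s(s-1)·P(S=s)
 = 20·0.15 + 12·0.23 + 6·0.16 + 2·0.26 + 0·0.2
 = 3 + 2.76 + 0.96 + 0.52 + 0
 = 7.24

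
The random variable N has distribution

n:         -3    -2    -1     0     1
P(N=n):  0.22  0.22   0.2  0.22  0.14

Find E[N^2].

E[N^2] = Σ n^2·P(N=n)
 = 9·0.22 + 4·0.22 + 1·0.2 + 0·0.22 + 1·0.14
 = 1.98 + 0.88 + 0.2 + 0 + 0.14
 = 3.2

3.2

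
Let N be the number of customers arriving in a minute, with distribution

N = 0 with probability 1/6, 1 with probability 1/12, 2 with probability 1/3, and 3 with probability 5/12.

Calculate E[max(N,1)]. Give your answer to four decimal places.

E[max(N,1)] = Σ max(n,1)·P(N=n)
 = 1·1/6 + 1·1/12 + 2·1/3 + 3·5/12
 = 1/6 + 1/12 + 2/3 + 5/4
 = 13/6

2.1667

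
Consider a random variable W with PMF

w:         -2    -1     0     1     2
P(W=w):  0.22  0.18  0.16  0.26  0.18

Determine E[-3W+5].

5

E[-3W+5] = Σ (-3w+5)·P(W=w)
 = 11·0.22 + 8·0.18 + 5·0.16 + 2·0.26 + (-1)·0.18
 = 2.42 + 1.44 + 0.8 + 0.52 + (-0.18)
 = 5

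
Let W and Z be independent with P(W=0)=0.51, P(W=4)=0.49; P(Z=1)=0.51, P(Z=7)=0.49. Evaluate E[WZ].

E[WZ] = Σ_w Σ_z wz · P(W=w)P(Z=z)
 = 0·0.2601 + 0·0.2499 + 4·0.2499 + 28·0.2401
 = 0 + 0 + 0.9996 + 6.7228
 = 7.7224

7.7224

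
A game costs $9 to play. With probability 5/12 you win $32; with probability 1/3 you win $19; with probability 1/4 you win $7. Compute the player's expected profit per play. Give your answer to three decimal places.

E[payout] = 32·5/12 + 19·1/3 + 7·1/4
 = 40/3 + 19/3 + 7/4
 = 257/12
Net = 257/12 - 9 = 149/12

12.417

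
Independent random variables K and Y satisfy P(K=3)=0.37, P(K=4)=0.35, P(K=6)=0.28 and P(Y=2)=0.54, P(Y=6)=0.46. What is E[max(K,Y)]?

5.0226

E[max(K,Y)] = Σ_k Σ_y max(k,y) · P(K=k)P(Y=y)
 = 3·0.1998 + 6·0.1702 + 4·0.189 + 6·0.161 + 6·0.1512 + 6·0.1288
 = 0.5994 + 1.0212 + 0.756 + 0.966 + 0.9072 + 0.7728
 = 5.0226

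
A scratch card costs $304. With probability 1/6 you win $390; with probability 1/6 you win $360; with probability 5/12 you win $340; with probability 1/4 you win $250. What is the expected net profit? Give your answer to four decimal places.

25.1667

E[payout] = 390·1/6 + 360·1/6 + 340·5/12 + 250·1/4
 = 65 + 60 + 425/3 + 125/2
 = 1975/6
Net = 1975/6 - 304 = 151/6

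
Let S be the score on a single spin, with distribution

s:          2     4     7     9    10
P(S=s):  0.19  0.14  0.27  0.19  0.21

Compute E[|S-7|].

E[|S-7|] = Σ |s-7|·P(S=s)
 = 5·0.19 + 3·0.14 + 0·0.27 + 2·0.19 + 3·0.21
 = 0.95 + 0.42 + 0 + 0.38 + 0.63
 = 2.38

2.38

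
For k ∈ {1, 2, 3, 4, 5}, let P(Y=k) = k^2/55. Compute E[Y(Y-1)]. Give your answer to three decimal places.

13.709

E[Y(Y-1)] = Σ y(y-1)·P(Y=y)
 = 0·1/55 + 2·4/55 + 6·9/55 + 12·16/55 + 20·5/11
 = 0 + 8/55 + 54/55 + 192/55 + 100/11
 = 754/55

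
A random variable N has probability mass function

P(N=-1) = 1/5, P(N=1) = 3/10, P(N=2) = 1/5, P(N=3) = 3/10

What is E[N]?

1.4

E[N] = Σ n·P(N=n)
 = (-1)·1/5 + 1·3/10 + 2·1/5 + 3·3/10
 = (-1/5) + 3/10 + 2/5 + 9/10
 = 7/5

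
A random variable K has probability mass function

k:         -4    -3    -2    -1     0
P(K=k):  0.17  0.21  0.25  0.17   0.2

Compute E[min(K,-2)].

-2.55

E[min(K,-2)] = Σ min(k,-2)·P(K=k)
 = (-4)·0.17 + (-3)·0.21 + (-2)·0.25 + (-2)·0.17 + (-2)·0.2
 = (-0.68) + (-0.63) + (-0.5) + (-0.34) + (-0.4)
 = -2.55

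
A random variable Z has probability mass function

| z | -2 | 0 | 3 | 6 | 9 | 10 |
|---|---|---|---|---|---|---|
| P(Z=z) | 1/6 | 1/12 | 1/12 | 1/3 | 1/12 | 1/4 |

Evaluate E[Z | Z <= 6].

2.875

P(Z <= 6) = 1/6 + 1/12 + 1/12 + 1/3 = 2/3.
E[Z | Z <= 6] = [(-2)·1/6 + 0·1/12 + 3·1/12 + 6·1/3] / (2/3)
 = 23/12 / (2/3)
 = 23/8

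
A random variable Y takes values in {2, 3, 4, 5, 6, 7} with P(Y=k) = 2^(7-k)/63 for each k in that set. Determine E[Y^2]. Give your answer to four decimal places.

E[Y^2] = Σ y^2·P(Y=y)
 = 4·32/63 + 9·16/63 + 16·8/63 + 25·4/63 + 36·2/63 + 49·1/63
 = 128/63 + 16/7 + 128/63 + 100/63 + 8/7 + 7/9
 = 69/7

9.8571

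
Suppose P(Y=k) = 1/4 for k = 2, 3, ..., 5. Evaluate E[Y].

E[Y] = Σ y·P(Y=y)
 = 2·1/4 + 3·1/4 + 4·1/4 + 5·1/4
 = 1/2 + 3/4 + 1 + 5/4
 = 7/2

3.5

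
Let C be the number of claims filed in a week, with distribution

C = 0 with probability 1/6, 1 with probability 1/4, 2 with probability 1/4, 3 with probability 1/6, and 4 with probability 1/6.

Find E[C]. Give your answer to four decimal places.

1.9167

E[C] = Σ c·P(C=c)
 = 0·1/6 + 1·1/4 + 2·1/4 + 3·1/6 + 4·1/6
 = 0 + 1/4 + 1/2 + 1/2 + 2/3
 = 23/12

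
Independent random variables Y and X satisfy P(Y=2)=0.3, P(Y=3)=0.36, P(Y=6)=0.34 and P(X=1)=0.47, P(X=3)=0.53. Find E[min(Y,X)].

E[min(Y,X)] = Σ_y Σ_x min(y,x) · P(Y=y)P(X=x)
 = 1·0.141 + 2·0.159 + 1·0.1692 + 3·0.1908 + 1·0.1598 + 3·0.1802
 = 0.141 + 0.318 + 0.1692 + 0.5724 + 0.1598 + 0.5406
 = 1.901

1.901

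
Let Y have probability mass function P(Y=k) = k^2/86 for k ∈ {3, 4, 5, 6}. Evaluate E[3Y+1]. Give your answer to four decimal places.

E[3Y+1] = Σ (3y+1)·P(Y=y)
 = 10·9/86 + 13·8/43 + 16·25/86 + 19·18/43
 = 45/43 + 104/43 + 200/43 + 342/43
 = 691/43

16.0698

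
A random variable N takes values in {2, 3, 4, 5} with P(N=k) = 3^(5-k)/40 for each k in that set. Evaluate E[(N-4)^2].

2.95

E[(N-4)^2] = Σ (n-4)^2·P(N=n)
 = 4·27/40 + 1·9/40 + 0·3/40 + 1·1/40
 = 27/10 + 9/40 + 0 + 1/40
 = 59/20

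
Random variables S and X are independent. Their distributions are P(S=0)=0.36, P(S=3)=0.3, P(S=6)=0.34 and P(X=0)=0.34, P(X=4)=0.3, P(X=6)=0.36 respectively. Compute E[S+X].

E[S+X] = Σ_s Σ_x (s+x) · P(S=s)P(X=x)
 = 0·0.1224 + 4·0.108 + 6·0.1296 + 3·0.102 + 7·0.09 + 9·0.108 + 6·0.1156 + 10·0.102 + 12·0.1224
 = 0 + 0.432 + 0.7776 + 0.306 + 0.63 + 0.972 + 0.6936 + 1.02 + 1.4688
 = 6.3

6.3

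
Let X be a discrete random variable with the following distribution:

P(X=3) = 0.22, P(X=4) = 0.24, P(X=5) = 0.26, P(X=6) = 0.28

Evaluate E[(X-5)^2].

E[(X-5)^2] = Σ (x-5)^2·P(X=x)
 = 4·0.22 + 1·0.24 + 0·0.26 + 1·0.28
 = 0.88 + 0.24 + 0 + 0.28
 = 1.4

1.4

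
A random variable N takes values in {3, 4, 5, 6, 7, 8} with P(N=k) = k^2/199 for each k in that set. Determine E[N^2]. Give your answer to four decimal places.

43.9950

E[N^2] = Σ n^2·P(N=n)
 = 9·9/199 + 16·16/199 + 25·25/199 + 36·36/199 + 49·49/199 + 64·64/199
 = 81/199 + 256/199 + 625/199 + 1296/199 + 2401/199 + 4096/199
 = 8755/199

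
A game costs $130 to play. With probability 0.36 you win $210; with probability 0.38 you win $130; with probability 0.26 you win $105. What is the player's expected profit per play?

22.3

E[payout] = 210·0.36 + 130·0.38 + 105·0.26
 = 75.6 + 49.4 + 27.3
 = 152.3
Net = 152.3 - 130 = 22.3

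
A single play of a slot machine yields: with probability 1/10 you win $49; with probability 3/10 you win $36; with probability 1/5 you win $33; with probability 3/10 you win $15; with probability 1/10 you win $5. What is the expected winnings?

E[payout] = 49·1/10 + 36·3/10 + 33·1/5 + 15·3/10 + 5·1/10
 = 49/10 + 54/5 + 33/5 + 9/2 + 1/2
 = 273/10

27.3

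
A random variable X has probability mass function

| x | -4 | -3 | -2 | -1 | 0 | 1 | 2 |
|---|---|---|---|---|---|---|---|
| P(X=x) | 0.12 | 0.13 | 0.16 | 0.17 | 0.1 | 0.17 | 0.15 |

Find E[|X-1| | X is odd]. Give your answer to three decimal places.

1.830

P(X is odd) = 0.13 + 0.17 + 0.17 = 0.47.
E[|X-1| | X is odd] = [4·0.13 + 2·0.17 + 0·0.17] / 0.47
 = 0.86 / 0.47
 = 86/47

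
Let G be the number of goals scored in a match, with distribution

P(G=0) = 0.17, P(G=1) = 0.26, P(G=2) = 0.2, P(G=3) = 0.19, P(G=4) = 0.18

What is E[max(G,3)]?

E[max(G,3)] = Σ max(g,3)·P(G=g)
 = 3·0.17 + 3·0.26 + 3·0.2 + 3·0.19 + 4·0.18
 = 0.51 + 0.78 + 0.6 + 0.57 + 0.72
 = 3.18

3.18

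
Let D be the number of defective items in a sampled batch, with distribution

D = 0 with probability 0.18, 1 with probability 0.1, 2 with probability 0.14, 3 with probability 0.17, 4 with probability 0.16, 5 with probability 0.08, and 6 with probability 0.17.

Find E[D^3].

62.77

E[D^3] = Σ d^3·P(D=d)
 = 0·0.18 + 1·0.1 + 8·0.14 + 27·0.17 + 64·0.16 + 125·0.08 + 216·0.17
 = 0 + 0.1 + 1.12 + 4.59 + 10.24 + 10 + 36.72
 = 62.77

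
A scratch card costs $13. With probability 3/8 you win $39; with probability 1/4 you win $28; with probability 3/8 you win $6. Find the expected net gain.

E[payout] = 39·3/8 + 28·1/4 + 6·3/8
 = 117/8 + 7 + 9/4
 = 191/8
Net = 191/8 - 13 = 87/8

10.875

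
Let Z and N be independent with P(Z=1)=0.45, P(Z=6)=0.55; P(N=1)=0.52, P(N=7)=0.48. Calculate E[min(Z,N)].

2.32

E[min(Z,N)] = Σ_z Σ_n min(z,n) · P(Z=z)P(N=n)
 = 1·0.234 + 1·0.216 + 1·0.286 + 6·0.264
 = 0.234 + 0.216 + 0.286 + 1.584
 = 2.32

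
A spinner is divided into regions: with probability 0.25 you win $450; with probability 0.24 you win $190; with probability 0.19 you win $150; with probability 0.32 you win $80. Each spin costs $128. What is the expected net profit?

84.2

E[payout] = 450·0.25 + 190·0.24 + 150·0.19 + 80·0.32
 = 112.5 + 45.6 + 28.5 + 25.6
 = 212.2
Net = 212.2 - 128 = 84.2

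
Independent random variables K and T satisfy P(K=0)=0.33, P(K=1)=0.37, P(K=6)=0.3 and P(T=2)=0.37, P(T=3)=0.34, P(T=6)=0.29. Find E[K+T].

E[K+T] = Σ_k Σ_t (k+t) · P(K=k)P(T=t)
 = 2·0.1221 + 3·0.1122 + 6·0.0957 + 3·0.1369 + 4·0.1258 + 7·0.1073 + 8·0.111 + 9·0.102 + 12·0.087
 = 0.2442 + 0.3366 + 0.5742 + 0.4107 + 0.5032 + 0.7511 + 0.888 + 0.918 + 1.044
 = 5.67

5.67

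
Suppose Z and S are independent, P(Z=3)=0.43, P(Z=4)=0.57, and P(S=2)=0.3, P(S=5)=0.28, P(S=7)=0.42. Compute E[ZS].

E[ZS] = Σ_z Σ_s zs · P(Z=z)P(S=s)
 = 6·0.129 + 15·0.1204 + 21·0.1806 + 8·0.171 + 20·0.1596 + 28·0.2394
 = 0.774 + 1.806 + 3.7926 + 1.368 + 3.192 + 6.7032
 = 17.6358

17.6358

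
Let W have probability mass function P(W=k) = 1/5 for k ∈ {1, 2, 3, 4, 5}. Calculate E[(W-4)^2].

E[(W-4)^2] = Σ (w-4)^2·P(W=w)
 = 9·1/5 + 4·1/5 + 1·1/5 + 0·1/5 + 1·1/5
 = 9/5 + 4/5 + 1/5 + 0 + 1/5
 = 3

3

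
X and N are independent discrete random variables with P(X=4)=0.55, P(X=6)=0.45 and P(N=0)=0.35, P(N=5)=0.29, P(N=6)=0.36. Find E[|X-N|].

E[|X-N|] = Σ_x Σ_n |x-n| · P(X=x)P(N=n)
 = 4·0.1925 + 1·0.1595 + 2·0.198 + 6·0.1575 + 1·0.1305 + 0·0.162
 = 0.77 + 0.1595 + 0.396 + 0.945 + 0.1305 + 0
 = 2.401

2.401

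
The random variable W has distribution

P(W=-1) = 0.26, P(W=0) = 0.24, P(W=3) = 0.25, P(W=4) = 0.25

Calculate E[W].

1.49

E[W] = Σ w·P(W=w)
 = (-1)·0.26 + 0·0.24 + 3·0.25 + 4·0.25
 = (-0.26) + 0 + 0.75 + 1
 = 1.49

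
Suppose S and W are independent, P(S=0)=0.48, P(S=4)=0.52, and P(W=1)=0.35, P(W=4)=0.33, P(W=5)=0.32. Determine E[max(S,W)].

E[max(S,W)] = Σ_s Σ_w max(s,w) · P(S=s)P(W=w)
 = 1·0.168 + 4·0.1584 + 5·0.1536 + 4·0.182 + 4·0.1716 + 5·0.1664
 = 0.168 + 0.6336 + 0.768 + 0.728 + 0.6864 + 0.832
 = 3.816

3.816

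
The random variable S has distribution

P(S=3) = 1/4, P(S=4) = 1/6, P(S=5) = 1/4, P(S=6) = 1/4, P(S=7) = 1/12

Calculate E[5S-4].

19.75

E[5S-4] = Σ (5s-4)·P(S=s)
 = 11·1/4 + 16·1/6 + 21·1/4 + 26·1/4 + 31·1/12
 = 11/4 + 8/3 + 21/4 + 13/2 + 31/12
 = 79/4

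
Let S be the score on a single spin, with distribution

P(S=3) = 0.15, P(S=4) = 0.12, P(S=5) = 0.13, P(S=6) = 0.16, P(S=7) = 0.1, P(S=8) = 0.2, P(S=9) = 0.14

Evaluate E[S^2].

41.32

E[S^2] = Σ s^2·P(S=s)
 = 9·0.15 + 16·0.12 + 25·0.13 + 36·0.16 + 49·0.1 + 64·0.2 + 81·0.14
 = 1.35 + 1.92 + 3.25 + 5.76 + 4.9 + 12.8 + 11.34
 = 41.32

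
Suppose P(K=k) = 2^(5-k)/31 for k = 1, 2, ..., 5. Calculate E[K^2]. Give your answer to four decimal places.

4.5484

E[K^2] = Σ k^2·P(K=k)
 = 1·16/31 + 4·8/31 + 9·4/31 + 16·2/31 + 25·1/31
 = 16/31 + 32/31 + 36/31 + 32/31 + 25/31
 = 141/31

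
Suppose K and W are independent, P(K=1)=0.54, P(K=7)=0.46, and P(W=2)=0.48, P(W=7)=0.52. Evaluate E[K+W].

8.36

E[K+W] = Σ_k Σ_w (k+w) · P(K=k)P(W=w)
 = 3·0.2592 + 8·0.2808 + 9·0.2208 + 14·0.2392
 = 0.7776 + 2.2464 + 1.9872 + 3.3488
 = 8.36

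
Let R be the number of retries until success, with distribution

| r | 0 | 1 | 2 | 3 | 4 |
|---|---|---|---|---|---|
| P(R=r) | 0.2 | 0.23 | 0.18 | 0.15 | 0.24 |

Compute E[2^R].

6.42

E[2^R] = Σ 2^r·P(R=r)
 = 1·0.2 + 2·0.23 + 4·0.18 + 8·0.15 + 16·0.24
 = 0.2 + 0.46 + 0.72 + 1.2 + 3.84
 = 6.42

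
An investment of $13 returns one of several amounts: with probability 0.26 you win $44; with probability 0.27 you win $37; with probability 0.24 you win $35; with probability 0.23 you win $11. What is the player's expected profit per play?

E[payout] = 44·0.26 + 37·0.27 + 35·0.24 + 11·0.23
 = 11.44 + 9.99 + 8.4 + 2.53
 = 32.36
Net = 32.36 - 13 = 19.36

19.36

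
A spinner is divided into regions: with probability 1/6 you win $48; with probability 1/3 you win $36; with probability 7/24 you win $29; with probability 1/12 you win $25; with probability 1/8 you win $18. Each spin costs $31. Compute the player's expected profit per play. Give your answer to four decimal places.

E[payout] = 48·1/6 + 36·1/3 + 29·7/24 + 25·1/12 + 18·1/8
 = 8 + 12 + 203/24 + 25/12 + 9/4
 = 787/24
Net = 787/24 - 31 = 43/24

1.7917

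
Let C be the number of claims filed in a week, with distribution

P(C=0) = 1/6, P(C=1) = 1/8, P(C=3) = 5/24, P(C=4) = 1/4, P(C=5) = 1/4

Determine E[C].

E[C] = Σ c·P(C=c)
 = 0·1/6 + 1·1/8 + 3·5/24 + 4·1/4 + 5·1/4
 = 0 + 1/8 + 5/8 + 1 + 5/4
 = 3

3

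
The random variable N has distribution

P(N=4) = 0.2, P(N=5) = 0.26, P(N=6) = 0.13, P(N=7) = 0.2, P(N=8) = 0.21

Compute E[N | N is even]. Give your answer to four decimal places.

6.0370

P(N is even) = 0.2 + 0.13 + 0.21 = 0.54.
E[N | N is even] = [4·0.2 + 6·0.13 + 8·0.21] / 0.54
 = 3.26 / 0.54
 = 163/27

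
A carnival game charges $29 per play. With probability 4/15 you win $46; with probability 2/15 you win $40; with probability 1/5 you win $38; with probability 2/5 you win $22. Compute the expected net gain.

5

E[payout] = 46·4/15 + 40·2/15 + 38·1/5 + 22·2/5
 = 184/15 + 16/3 + 38/5 + 44/5
 = 34
Net = 34 - 29 = 5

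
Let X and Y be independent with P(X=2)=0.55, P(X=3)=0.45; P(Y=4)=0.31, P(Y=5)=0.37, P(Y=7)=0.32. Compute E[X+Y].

7.78

E[X+Y] = Σ_x Σ_y (x+y) · P(X=x)P(Y=y)
 = 6·0.1705 + 7·0.2035 + 9·0.176 + 7·0.1395 + 8·0.1665 + 10·0.144
 = 1.023 + 1.4245 + 1.584 + 0.9765 + 1.332 + 1.44
 = 7.78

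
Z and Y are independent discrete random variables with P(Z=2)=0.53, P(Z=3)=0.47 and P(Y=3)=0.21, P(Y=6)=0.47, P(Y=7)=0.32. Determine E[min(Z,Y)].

2.47

E[min(Z,Y)] = Σ_z Σ_y min(z,y) · P(Z=z)P(Y=y)
 = 2·0.1113 + 2·0.2491 + 2·0.1696 + 3·0.0987 + 3·0.2209 + 3·0.1504
 = 0.2226 + 0.4982 + 0.3392 + 0.2961 + 0.6627 + 0.4512
 = 2.47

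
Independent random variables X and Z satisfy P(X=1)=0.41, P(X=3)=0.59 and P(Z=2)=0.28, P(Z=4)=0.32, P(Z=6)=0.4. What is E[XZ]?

9.2432

E[XZ] = Σ_x Σ_z xz · P(X=x)P(Z=z)
 = 2·0.1148 + 4·0.1312 + 6·0.164 + 6·0.1652 + 12·0.1888 + 18·0.236
 = 0.2296 + 0.5248 + 0.984 + 0.9912 + 2.2656 + 4.248
 = 9.2432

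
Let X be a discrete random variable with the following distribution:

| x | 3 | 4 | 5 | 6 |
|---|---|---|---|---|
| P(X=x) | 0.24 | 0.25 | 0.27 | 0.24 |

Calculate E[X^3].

E[X^3] = Σ x^3·P(X=x)
 = 27·0.24 + 64·0.25 + 125·0.27 + 216·0.24
 = 6.48 + 16 + 33.75 + 51.84
 = 108.07

108.07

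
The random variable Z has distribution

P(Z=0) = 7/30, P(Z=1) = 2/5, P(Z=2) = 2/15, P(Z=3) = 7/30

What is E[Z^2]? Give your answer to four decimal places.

E[Z^2] = Σ z^2·P(Z=z)
 = 0·7/30 + 1·2/5 + 4·2/15 + 9·7/30
 = 0 + 2/5 + 8/15 + 21/10
 = 91/30

3.0333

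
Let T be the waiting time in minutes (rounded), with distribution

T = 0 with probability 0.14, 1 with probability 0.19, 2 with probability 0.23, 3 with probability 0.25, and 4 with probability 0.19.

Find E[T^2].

E[T^2] = Σ t^2·P(T=t)
 = 0·0.14 + 1·0.19 + 4·0.23 + 9·0.25 + 16·0.19
 = 0 + 0.19 + 0.92 + 2.25 + 3.04
 = 6.4

6.4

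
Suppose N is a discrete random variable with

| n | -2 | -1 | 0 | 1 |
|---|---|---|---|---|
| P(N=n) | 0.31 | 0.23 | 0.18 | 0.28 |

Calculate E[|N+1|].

E[|N+1|] = Σ |n+1|·P(N=n)
 = 1·0.31 + 0·0.23 + 1·0.18 + 2·0.28
 = 0.31 + 0 + 0.18 + 0.56
 = 1.05

1.05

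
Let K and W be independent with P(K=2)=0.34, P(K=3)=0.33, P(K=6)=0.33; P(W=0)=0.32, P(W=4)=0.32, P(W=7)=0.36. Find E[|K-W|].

E[|K-W|] = Σ_k Σ_w |k-w| · P(K=k)P(W=w)
 = 2·0.1088 + 2·0.1088 + 5·0.1224 + 3·0.1056 + 1·0.1056 + 4·0.1188 + 6·0.1056 + 2·0.1056 + 1·0.1188
 = 0.2176 + 0.2176 + 0.612 + 0.3168 + 0.1056 + 0.4752 + 0.6336 + 0.2112 + 0.1188
 = 2.9084

2.9084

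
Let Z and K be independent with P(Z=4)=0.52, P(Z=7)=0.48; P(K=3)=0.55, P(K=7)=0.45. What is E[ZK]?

E[ZK] = Σ_z Σ_k zk · P(Z=z)P(K=k)
 = 12·0.286 + 28·0.234 + 21·0.264 + 49·0.216
 = 3.432 + 6.552 + 5.544 + 10.584
 = 26.112

26.112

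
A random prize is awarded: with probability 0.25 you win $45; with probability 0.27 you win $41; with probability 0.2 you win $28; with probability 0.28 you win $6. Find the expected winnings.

29.6

E[payout] = 45·0.25 + 41·0.27 + 28·0.2 + 6·0.28
 = 11.25 + 11.07 + 5.6 + 1.68
 = 29.6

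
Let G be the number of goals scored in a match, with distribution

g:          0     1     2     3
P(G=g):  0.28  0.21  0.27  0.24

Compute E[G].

E[G] = Σ g·P(G=g)
 = 0·0.28 + 1·0.21 + 2·0.27 + 3·0.24
 = 0 + 0.21 + 0.54 + 0.72
 = 1.47

1.47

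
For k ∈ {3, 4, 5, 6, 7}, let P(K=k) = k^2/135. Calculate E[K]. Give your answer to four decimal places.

E[K] = Σ k·P(K=k)
 = 3·1/15 + 4·16/135 + 5·5/27 + 6·4/15 + 7·49/135
 = 1/5 + 64/135 + 25/27 + 8/5 + 343/135
 = 155/27

5.7407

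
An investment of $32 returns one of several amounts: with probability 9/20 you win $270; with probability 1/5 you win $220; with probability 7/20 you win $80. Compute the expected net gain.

161.5

E[payout] = 270·9/20 + 220·1/5 + 80·7/20
 = 243/2 + 44 + 28
 = 387/2
Net = 387/2 - 32 = 323/2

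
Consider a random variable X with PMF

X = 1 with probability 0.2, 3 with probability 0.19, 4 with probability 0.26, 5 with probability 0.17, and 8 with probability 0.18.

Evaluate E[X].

4.1

E[X] = Σ x·P(X=x)
 = 1·0.2 + 3·0.19 + 4·0.26 + 5·0.17 + 8·0.18
 = 0.2 + 0.57 + 1.04 + 0.85 + 1.44
 = 4.1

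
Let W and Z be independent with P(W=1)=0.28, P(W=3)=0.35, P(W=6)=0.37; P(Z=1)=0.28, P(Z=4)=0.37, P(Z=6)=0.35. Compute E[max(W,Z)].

E[max(W,Z)] = Σ_w Σ_z max(w,z) · P(W=w)P(Z=z)
 = 1·0.0784 + 4·0.1036 + 6·0.098 + 3·0.098 + 4·0.1295 + 6·0.1225 + 6·0.1036 + 6·0.1369 + 6·0.1295
 = 0.0784 + 0.4144 + 0.588 + 0.294 + 0.518 + 0.735 + 0.6216 + 0.8214 + 0.777
 = 4.8478

4.8478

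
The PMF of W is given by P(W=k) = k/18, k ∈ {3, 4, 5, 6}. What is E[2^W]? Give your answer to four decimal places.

E[2^W] = Σ 2^w·P(W=w)
 = 8·1/6 + 16·2/9 + 32·5/18 + 64·1/3
 = 4/3 + 32/9 + 80/9 + 64/3
 = 316/9

35.1111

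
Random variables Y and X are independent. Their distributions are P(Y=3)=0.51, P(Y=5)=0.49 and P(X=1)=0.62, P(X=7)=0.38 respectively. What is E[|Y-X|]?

2.9952

E[|Y-X|] = Σ_y Σ_x |y-x| · P(Y=y)P(X=x)
 = 2·0.3162 + 4·0.1938 + 4·0.3038 + 2·0.1862
 = 0.6324 + 0.7752 + 1.2152 + 0.3724
 = 2.9952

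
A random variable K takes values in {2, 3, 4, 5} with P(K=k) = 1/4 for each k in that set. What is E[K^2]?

E[K^2] = Σ k^2·P(K=k)
 = 4·1/4 + 9·1/4 + 16·1/4 + 25·1/4
 = 1 + 9/4 + 4 + 25/4
 = 27/2

13.5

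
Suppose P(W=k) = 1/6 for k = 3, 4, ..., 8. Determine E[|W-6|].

1.5

E[|W-6|] = Σ |w-6|·P(W=w)
 = 3·1/6 + 2·1/6 + 1·1/6 + 0·1/6 + 1·1/6 + 2·1/6
 = 1/2 + 1/3 + 1/6 + 0 + 1/6 + 1/3
 = 3/2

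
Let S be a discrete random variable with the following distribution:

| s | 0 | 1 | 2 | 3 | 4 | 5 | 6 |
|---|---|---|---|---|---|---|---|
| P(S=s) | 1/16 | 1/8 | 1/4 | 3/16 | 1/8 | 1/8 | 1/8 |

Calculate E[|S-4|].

E[|S-4|] = Σ |s-4|·P(S=s)
 = 4·1/16 + 3·1/8 + 2·1/4 + 1·3/16 + 0·1/8 + 1·1/8 + 2·1/8
 = 1/4 + 3/8 + 1/2 + 3/16 + 0 + 1/8 + 1/4
 = 27/16

1.6875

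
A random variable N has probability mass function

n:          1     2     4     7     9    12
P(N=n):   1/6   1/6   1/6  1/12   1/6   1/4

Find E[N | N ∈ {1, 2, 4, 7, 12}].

P(N ∈ {1, 2, 4, 7, 12}) = 1/6 + 1/6 + 1/6 + 1/12 + 1/4 = 5/6.
E[N | N ∈ {1, 2, 4, 7, 12}] = [1·1/6 + 2·1/6 + 4·1/6 + 7·1/12 + 12·1/4] / (5/6)
 = 19/4 / (5/6)
 = 57/10

5.7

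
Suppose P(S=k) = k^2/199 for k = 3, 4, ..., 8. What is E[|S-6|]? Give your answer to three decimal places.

E[|S-6|] = Σ |s-6|·P(S=s)
 = 3·9/199 + 2·16/199 + 1·25/199 + 0·36/199 + 1·49/199 + 2·64/199
 = 27/199 + 32/199 + 25/199 + 0 + 49/199 + 128/199
 = 261/199

1.312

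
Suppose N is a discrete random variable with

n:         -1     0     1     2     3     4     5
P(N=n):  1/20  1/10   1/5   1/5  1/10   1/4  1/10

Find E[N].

E[N] = Σ n·P(N=n)
 = (-1)·1/20 + 0·1/10 + 1·1/5 + 2·1/5 + 3·1/10 + 4·1/4 + 5·1/10
 = (-1/20) + 0 + 1/5 + 2/5 + 3/10 + 1 + 1/2
 = 47/20

2.35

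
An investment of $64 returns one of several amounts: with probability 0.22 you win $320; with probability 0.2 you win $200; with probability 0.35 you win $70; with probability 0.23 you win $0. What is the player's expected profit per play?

E[payout] = 320·0.22 + 200·0.2 + 70·0.35 + 0·0.23
 = 70.4 + 40 + 24.5 + 0
 = 134.9
Net = 134.9 - 64 = 70.9

70.9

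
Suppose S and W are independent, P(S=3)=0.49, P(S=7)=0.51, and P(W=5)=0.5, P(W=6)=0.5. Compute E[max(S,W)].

6.265

E[max(S,W)] = Σ_s Σ_w max(s,w) · P(S=s)P(W=w)
 = 5·0.245 + 6·0.245 + 7·0.255 + 7·0.255
 = 1.225 + 1.47 + 1.785 + 1.785
 = 6.265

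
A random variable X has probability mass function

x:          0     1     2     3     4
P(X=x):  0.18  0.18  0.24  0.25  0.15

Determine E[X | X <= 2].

1.1

P(X <= 2) = 0.18 + 0.18 + 0.24 = 0.6.
E[X | X <= 2] = [0·0.18 + 1·0.18 + 2·0.24] / 0.6
 = 0.66 / 0.6
 = 11/10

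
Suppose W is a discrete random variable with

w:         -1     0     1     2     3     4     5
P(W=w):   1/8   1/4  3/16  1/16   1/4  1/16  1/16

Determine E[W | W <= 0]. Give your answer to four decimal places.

P(W <= 0) = 1/8 + 1/4 = 3/8.
E[W | W <= 0] = [(-1)·1/8 + 0·1/4] / (3/8)
 = -1/8 / (3/8)
 = -1/3

-0.3333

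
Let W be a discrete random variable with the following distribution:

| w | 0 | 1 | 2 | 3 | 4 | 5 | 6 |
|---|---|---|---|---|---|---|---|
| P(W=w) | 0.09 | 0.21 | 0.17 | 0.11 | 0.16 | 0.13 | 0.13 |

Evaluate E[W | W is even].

3.2

P(W is even) = 0.09 + 0.17 + 0.16 + 0.13 = 0.55.
E[W | W is even] = [0·0.09 + 2·0.17 + 4·0.16 + 6·0.13] / 0.55
 = 1.76 / 0.55
 = 16/5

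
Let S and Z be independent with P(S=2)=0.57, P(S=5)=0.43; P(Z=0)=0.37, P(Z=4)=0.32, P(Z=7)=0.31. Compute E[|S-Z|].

E[|S-Z|] = Σ_s Σ_z |s-z| · P(S=s)P(Z=z)
 = 2·0.2109 + 2·0.1824 + 5·0.1767 + 5·0.1591 + 1·0.1376 + 2·0.1333
 = 0.4218 + 0.3648 + 0.8835 + 0.7955 + 0.1376 + 0.2666
 = 2.8698

2.8698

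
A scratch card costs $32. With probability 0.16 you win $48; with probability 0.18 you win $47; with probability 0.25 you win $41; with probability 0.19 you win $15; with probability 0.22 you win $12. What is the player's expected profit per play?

E[payout] = 48·0.16 + 47·0.18 + 41·0.25 + 15·0.19 + 12·0.22
 = 7.68 + 8.46 + 10.25 + 2.85 + 2.64
 = 31.88
Net = 31.88 - 32 = -0.12

-0.12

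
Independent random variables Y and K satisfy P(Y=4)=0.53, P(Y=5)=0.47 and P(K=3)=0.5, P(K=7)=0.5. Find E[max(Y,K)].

5.735

E[max(Y,K)] = Σ_y Σ_k max(y,k) · P(Y=y)P(K=k)
 = 4·0.265 + 7·0.265 + 5·0.235 + 7·0.235
 = 1.06 + 1.855 + 1.175 + 1.645
 = 5.735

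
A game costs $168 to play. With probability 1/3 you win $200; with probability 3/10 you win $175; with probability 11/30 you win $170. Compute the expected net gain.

13.5

E[payout] = 200·1/3 + 175·3/10 + 170·11/30
 = 200/3 + 105/2 + 187/3
 = 363/2
Net = 363/2 - 168 = 27/2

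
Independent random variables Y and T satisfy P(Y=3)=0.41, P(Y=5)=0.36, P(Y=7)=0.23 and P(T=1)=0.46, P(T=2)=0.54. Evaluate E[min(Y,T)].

E[min(Y,T)] = Σ_y Σ_t min(y,t) · P(Y=y)P(T=t)
 = 1·0.1886 + 2·0.2214 + 1·0.1656 + 2·0.1944 + 1·0.1058 + 2·0.1242
 = 0.1886 + 0.4428 + 0.1656 + 0.3888 + 0.1058 + 0.2484
 = 1.54

1.54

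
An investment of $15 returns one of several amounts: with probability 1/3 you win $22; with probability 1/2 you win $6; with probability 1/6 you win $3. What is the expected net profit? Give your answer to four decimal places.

E[payout] = 22·1/3 + 6·1/2 + 3·1/6
 = 22/3 + 3 + 1/2
 = 65/6
Net = 65/6 - 15 = -25/6

-4.1667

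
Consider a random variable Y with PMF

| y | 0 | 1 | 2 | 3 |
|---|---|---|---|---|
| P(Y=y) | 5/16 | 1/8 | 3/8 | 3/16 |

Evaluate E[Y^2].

3.3125

E[Y^2] = Σ y^2·P(Y=y)
 = 0·5/16 + 1·1/8 + 4·3/8 + 9·3/16
 = 0 + 1/8 + 3/2 + 27/16
 = 53/16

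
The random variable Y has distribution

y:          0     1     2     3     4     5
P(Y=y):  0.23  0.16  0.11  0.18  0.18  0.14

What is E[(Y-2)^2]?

E[(Y-2)^2] = Σ (y-2)^2·P(Y=y)
 = 4·0.23 + 1·0.16 + 0·0.11 + 1·0.18 + 4·0.18 + 9·0.14
 = 0.92 + 0.16 + 0 + 0.18 + 0.72 + 1.26
 = 3.24

3.24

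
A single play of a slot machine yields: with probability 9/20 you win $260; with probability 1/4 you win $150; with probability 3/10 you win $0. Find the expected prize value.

E[payout] = 260·9/20 + 150·1/4 + 0·3/10
 = 117 + 75/2 + 0
 = 309/2

154.5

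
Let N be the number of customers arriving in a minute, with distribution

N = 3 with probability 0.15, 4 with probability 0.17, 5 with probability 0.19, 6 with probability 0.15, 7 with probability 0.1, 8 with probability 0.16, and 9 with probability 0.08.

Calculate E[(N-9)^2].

E[(N-9)^2] = Σ (n-9)^2·P(N=n)
 = 36·0.15 + 25·0.17 + 16·0.19 + 9·0.15 + 4·0.1 + 1·0.16 + 0·0.08
 = 5.4 + 4.25 + 3.04 + 1.35 + 0.4 + 0.16 + 0
 = 14.6

14.6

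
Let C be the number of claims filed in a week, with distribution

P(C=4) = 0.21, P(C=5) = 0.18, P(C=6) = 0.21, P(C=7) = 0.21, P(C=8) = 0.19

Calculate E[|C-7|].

1.39

E[|C-7|] = Σ |c-7|·P(C=c)
 = 3·0.21 + 2·0.18 + 1·0.21 + 0·0.21 + 1·0.19
 = 0.63 + 0.36 + 0.21 + 0 + 0.19
 = 1.39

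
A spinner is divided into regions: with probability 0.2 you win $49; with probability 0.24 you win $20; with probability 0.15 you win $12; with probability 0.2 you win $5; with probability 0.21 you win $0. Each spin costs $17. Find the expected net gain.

0.4

E[payout] = 49·0.2 + 20·0.24 + 12·0.15 + 5·0.2 + 0·0.21
 = 9.8 + 4.8 + 1.8 + 1 + 0
 = 17.4
Net = 17.4 - 17 = 0.4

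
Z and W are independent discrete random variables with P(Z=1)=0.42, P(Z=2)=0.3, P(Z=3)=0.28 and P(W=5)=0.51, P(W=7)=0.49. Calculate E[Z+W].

E[Z+W] = Σ_z Σ_w (z+w) · P(Z=z)P(W=w)
 = 6·0.2142 + 8·0.2058 + 7·0.153 + 9·0.147 + 8·0.1428 + 10·0.1372
 = 1.2852 + 1.6464 + 1.071 + 1.323 + 1.1424 + 1.372
 = 7.84

7.84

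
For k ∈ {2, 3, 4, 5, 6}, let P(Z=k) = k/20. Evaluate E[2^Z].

E[2^Z] = Σ 2^z·P(Z=z)
 = 4·1/10 + 8·3/20 + 16·1/5 + 32·1/4 + 64·3/10
 = 2/5 + 6/5 + 16/5 + 8 + 96/5
 = 32

32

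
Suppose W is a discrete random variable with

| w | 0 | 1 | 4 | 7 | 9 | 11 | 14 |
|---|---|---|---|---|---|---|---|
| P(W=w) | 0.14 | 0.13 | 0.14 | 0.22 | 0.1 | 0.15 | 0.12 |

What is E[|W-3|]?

4.82

E[|W-3|] = Σ |w-3|·P(W=w)
 = 3·0.14 + 2·0.13 + 1·0.14 + 4·0.22 + 6·0.1 + 8·0.15 + 11·0.12
 = 0.42 + 0.26 + 0.14 + 0.88 + 0.6 + 1.2 + 1.32
 = 4.82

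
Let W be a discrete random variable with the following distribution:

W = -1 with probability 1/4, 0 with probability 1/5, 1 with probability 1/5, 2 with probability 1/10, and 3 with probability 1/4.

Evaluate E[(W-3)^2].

E[(W-3)^2] = Σ (w-3)^2·P(W=w)
 = 16·1/4 + 9·1/5 + 4·1/5 + 1·1/10 + 0·1/4
 = 4 + 9/5 + 4/5 + 1/10 + 0
 = 67/10

6.7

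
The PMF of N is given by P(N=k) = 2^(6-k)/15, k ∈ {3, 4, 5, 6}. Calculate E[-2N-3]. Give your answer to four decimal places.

E[-2N-3] = Σ (-2n-3)·P(N=n)
 = (-9)·8/15 + (-11)·4/15 + (-13)·2/15 + (-15)·1/15
 = (-24/5) + (-44/15) + (-26/15) + (-1)
 = -157/15

-10.4667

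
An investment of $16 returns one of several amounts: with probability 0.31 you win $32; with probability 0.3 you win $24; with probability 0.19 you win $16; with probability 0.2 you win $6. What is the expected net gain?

5.36

E[payout] = 32·0.31 + 24·0.3 + 16·0.19 + 6·0.2
 = 9.92 + 7.2 + 3.04 + 1.2
 = 21.36
Net = 21.36 - 16 = 5.36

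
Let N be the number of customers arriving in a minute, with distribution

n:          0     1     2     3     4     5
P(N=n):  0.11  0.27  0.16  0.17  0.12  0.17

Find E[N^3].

35.07

E[N^3] = Σ n^3·P(N=n)
 = 0·0.11 + 1·0.27 + 8·0.16 + 27·0.17 + 64·0.12 + 125·0.17
 = 0 + 0.27 + 1.28 + 4.59 + 7.68 + 21.25
 = 35.07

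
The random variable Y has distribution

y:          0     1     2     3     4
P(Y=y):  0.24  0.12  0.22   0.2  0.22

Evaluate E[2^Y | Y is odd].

P(Y is odd) = 0.12 + 0.2 = 0.32.
E[2^Y | Y is odd] = [2·0.12 + 8·0.2] / 0.32
 = 1.84 / 0.32
 = 23/4

5.75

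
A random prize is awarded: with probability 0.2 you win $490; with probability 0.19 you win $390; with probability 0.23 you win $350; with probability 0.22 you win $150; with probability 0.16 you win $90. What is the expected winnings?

E[payout] = 490·0.2 + 390·0.19 + 350·0.23 + 150·0.22 + 90·0.16
 = 98 + 74.1 + 80.5 + 33 + 14.4
 = 300

300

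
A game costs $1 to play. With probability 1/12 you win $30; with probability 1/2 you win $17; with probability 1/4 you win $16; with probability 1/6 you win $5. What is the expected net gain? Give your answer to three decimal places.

E[payout] = 30·1/12 + 17·1/2 + 16·1/4 + 5·1/6
 = 5/2 + 17/2 + 4 + 5/6
 = 95/6
Net = 95/6 - 1 = 89/6

14.833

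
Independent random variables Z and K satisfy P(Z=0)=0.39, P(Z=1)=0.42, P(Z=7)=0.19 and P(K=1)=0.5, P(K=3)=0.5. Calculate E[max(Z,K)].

E[max(Z,K)] = Σ_z Σ_k max(z,k) · P(Z=z)P(K=k)
 = 1·0.195 + 3·0.195 + 1·0.21 + 3·0.21 + 7·0.095 + 7·0.095
 = 0.195 + 0.585 + 0.21 + 0.63 + 0.665 + 0.665
 = 2.95

2.95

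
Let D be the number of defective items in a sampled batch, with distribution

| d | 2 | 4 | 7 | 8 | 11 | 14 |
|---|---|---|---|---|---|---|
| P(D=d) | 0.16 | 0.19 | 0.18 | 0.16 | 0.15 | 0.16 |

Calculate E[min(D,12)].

7.19

E[min(D,12)] = Σ min(d,12)·P(D=d)
 = 2·0.16 + 4·0.19 + 7·0.18 + 8·0.16 + 11·0.15 + 12·0.16
 = 0.32 + 0.76 + 1.26 + 1.28 + 1.65 + 1.92
 = 7.19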